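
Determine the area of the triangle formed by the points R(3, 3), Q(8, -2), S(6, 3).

Shoelace: Area = (1/2)|3(-2-3) + 8(3-3) + 6(3--2)| = (1/2)(15) = 15/2

15/2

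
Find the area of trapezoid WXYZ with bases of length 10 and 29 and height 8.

Area = (10 + 29) * 8 / 2 = 312 / 2 = 156

156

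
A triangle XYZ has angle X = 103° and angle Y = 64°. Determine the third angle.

By the triangle angle sum property, the three interior angles of any triangle add up to 180°.
We know angle X = 103° and angle Y = 64°, so their sum is 167°.
Therefore angle Z = 180° - 167° = 13°.

13 degrees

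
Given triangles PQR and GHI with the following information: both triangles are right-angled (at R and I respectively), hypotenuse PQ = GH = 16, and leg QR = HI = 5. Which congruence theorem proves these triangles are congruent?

The given information matches HL: The hypotenuse and one leg of two right triangles are equal (Hypotenuse-Leg).

HL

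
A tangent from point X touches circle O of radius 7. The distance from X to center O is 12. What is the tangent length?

Let T be the point of tangency. Then OT ⊥ XT (radius ⊥ tangent).
In right triangle OTX: OX² = OT² + XT²
12² = 7² + XT²
XT² = 95, XT = sqrt(95)

sqrt(95)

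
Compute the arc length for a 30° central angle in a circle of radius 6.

Arc length = 2π(6)(1/12) = pi

pi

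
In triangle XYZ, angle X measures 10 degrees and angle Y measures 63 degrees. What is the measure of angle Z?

The interior angles sum to 180°: angle Z = 180 - 10 - 63 = 107°.
The triangle is obtuse (angles 10°, 63°, 107°).

107 degrees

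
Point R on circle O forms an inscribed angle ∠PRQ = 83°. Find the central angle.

The inscribed angle theorem states that a central angle is always twice any inscribed angle that subtends the same arc.
Since the inscribed angle is 83°, the central angle = 2 × 83° = 166°.

166°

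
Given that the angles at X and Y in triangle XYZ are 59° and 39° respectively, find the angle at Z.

angle Z = 180 - 59 - 39 = 82 degrees.

82 degrees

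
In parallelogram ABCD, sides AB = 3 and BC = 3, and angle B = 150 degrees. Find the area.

Area = 3 * 3 * sin(150°) = 9 * 1/2 = 9/2

9/2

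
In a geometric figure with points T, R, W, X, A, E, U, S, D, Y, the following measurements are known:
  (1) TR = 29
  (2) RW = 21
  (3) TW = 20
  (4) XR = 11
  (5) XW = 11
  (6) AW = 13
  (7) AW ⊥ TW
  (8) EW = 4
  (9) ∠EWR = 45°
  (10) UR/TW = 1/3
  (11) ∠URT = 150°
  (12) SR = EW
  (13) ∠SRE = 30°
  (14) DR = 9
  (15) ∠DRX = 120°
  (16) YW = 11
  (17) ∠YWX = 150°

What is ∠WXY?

Step 1: By the law of cosines on triangle XWY: XY² = 11² + 11² − 2·11·11·cos(150°) = 451.58, so XY ≈ 21.25.
Step 2: By the inverse law of cosines on triangle WXY: cos(∠WXY) = (11² + 21.25² − 11²) / (2·11·21.25) = 451.58/467.51 = 0.9659, so ∠WXY = 15°.

Therefore, the measure of angle ∠WXY = 15°.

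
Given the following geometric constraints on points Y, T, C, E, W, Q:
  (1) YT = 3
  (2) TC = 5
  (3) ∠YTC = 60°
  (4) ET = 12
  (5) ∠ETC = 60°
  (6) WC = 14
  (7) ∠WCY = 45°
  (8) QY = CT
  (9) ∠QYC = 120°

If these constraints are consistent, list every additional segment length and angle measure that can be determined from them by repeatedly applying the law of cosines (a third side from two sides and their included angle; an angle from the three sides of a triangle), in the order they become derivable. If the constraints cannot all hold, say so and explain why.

The constraints are consistent. Derivable facts, in order:
After 1 step:
- CE = √109
- YC = √19
After 2 steps:
- CQ ≈ 8.11
- YW ≈ 11.34
- ∠CET = 24.5°
- ∠CYT = 83.41°
- ∠ECT = 95.5°
- ∠TCY = 36.59°
After 3 steps:
- ∠CQY = 27.74°
- ∠CWY = 15.76°
- ∠CYW = 119.24°
- ∠QCY = 32.26°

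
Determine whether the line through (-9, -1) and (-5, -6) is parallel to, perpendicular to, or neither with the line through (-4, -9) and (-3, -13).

Slope of line 1: m1 = (-6 - -1)/(-5 - -9) = -5/4 = -5/4
Slope of line 2: m2 = (-13 - -9)/(-3 - -4) = -4/1 = -4
For parallel lines we need equal slopes: -5/4 != -4.
For perpendicular lines we need m1*m2 = -1: (-5/4)(-4) = 5 != -1.
Since neither condition holds, the lines are neither parallel nor perpendicular.

Neither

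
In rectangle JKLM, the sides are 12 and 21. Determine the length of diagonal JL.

d = sqrt(12^2 + 21^2) = sqrt(585) = 3*sqrt(65)

3*sqrt(65)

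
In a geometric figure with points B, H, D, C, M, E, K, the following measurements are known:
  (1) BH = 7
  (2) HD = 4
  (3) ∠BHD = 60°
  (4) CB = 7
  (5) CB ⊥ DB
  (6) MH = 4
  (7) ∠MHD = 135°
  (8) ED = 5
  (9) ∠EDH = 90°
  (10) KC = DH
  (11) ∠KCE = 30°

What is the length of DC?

Step 1: By the law of cosines on triangle BHD: BD² = 7² + 4² − 2·7·4·cos(60°) = 37, so BD = √37.
Step 2: By the law of cosines on triangle DBC: DC² = √37² + 7² − 2·√37·7·cos(90°) = 86, so DC = √86.

Therefore, the length of DC = √86.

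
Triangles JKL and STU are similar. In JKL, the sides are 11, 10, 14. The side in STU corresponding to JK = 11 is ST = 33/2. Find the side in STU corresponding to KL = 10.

Similar triangles have proportional sides. Setting up the proportion:
ST / JK = TU / KL
33/2 / 11 = TU / 10
TU = 10 * 33/2 / 11 = 15.

15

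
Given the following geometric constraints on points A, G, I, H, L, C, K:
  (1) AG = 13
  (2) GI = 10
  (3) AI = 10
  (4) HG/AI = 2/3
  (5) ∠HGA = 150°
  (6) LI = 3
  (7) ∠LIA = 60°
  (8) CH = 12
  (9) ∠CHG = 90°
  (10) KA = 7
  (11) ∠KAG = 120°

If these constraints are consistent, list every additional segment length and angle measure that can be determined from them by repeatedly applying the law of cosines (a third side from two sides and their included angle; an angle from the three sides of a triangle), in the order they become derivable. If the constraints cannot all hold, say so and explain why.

The constraints are consistent. Derivable facts, in order:
After 1 step:
- AH ≈ 19.07
- AL = √79
- GC ≈ 13.73
- GK ≈ 17.58
- ∠AGI = 49.46°
- ∠AIG = 81.08°
- ∠GAI = 49.46°
After 2 steps:
- ∠AGK = 20.17°
- ∠AHG = 19.93°
- ∠AKG = 39.83°
- ∠ALI = 103°
- ∠CGH = 60.95°
- ∠GAH = 10.07°
- ∠GCH = 29.05°
- ∠IAL = 17°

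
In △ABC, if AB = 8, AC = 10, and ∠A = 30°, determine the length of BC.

By the law of cosines: BC^2 = AB^2 + AC^2 - 2*AB*AC*cos(A)
BC^2 = 8^2 + 10^2 - 2*8*10*cos(30°)
BC^2 = 64 + 100 - 160*(sqrt(3)/2)
BC^2 = 164 - 80*sqrt(3)
BC = 2*sqrt(41 - 20*sqrt(3))

2*sqrt(41 - 20*sqrt(3))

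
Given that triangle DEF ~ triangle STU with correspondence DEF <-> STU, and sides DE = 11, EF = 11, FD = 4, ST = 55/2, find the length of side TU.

Since the triangles are similar, the ratio of corresponding sides is constant.
Scale factor k = ST / DE = 55/2 / 11 = 5/2
TU = k * EF = 5/2 * 11 = 55/2

55/2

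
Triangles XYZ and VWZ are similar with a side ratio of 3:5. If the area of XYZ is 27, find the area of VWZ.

The ratio of areas of similar triangles = (side ratio)^2.
Side ratio = 3:5, so area ratio = 9:25.
Area of VWZ / Area of XYZ = 25/9
Area of VWZ = 27 * 25/9 = 75

75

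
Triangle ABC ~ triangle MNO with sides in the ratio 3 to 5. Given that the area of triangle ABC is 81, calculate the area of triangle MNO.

For similar figures, the area ratio equals the square of the side ratio.
Side ratio (ABC to MNO) = 3:5, so area ratio = 3^2:5^2 = 9:25.
If the area of ABC is 81, then the area of MNO = 81 * (25/9) = 225.

225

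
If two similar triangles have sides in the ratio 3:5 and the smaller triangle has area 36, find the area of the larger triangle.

Area ratio = (3/5)^2 = 9/25. Area of the larger triangle = 36 * 25/9 = 100.

100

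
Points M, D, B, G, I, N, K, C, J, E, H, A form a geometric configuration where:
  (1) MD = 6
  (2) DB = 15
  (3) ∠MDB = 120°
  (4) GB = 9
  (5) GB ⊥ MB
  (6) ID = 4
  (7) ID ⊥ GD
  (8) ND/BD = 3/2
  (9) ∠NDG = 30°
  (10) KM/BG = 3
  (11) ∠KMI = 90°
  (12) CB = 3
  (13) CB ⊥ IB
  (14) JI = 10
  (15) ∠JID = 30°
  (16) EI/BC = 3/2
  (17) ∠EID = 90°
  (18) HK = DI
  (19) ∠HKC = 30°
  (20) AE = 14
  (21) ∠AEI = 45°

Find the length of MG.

Step 1: By the law of cosines on triangle BDM: BM² = 15² + 6² − 2·15·6·cos(120°) = 351, so BM = 3·√39.
Step 2: By the law of cosines on triangle MBG: MG² = (3·√39)² + 9² − 2·3·√39·9·cos(90°) = 432, so MG = 12·√3.

Therefore, the length of MG = 12·√3.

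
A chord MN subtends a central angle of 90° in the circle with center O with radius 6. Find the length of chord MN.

Chord = 2(6) sin(45°) = 6*sqrt(2)

6*sqrt(2)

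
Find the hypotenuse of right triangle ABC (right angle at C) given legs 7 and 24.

By the Pythagorean theorem: AB^2 = AC^2 + BC^2
AB^2 = 7^2 + 24^2 = 49 + 576 = 625
AB = sqrt(625) = 25

25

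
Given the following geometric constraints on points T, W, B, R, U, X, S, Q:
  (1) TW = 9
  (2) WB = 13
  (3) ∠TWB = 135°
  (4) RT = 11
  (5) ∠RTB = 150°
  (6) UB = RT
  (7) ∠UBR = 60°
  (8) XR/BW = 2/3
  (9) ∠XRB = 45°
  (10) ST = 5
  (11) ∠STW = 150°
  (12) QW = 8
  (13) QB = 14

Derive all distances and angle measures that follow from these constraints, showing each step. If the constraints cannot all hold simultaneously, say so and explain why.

The constraints are consistent.

From the given relations:
  UB = RT = 11
  XR = 2/3·BW = 2/3·13 ≈ 8.67

Step 1: From TW = 9, WB = 13, and ∠TWB = 135°, by the law of cosines:
  TB² = TW² + WB² - 2·TW·WB·cos(135°) = 81 + 169 + 165.5 = 415.5
  TB ≈ 20.38

Step 2: From WT = 9, TS = 5, and ∠WTS = 150°, by the law of cosines:
  WS² = WT² + TS² - 2·WT·TS·cos(150°) = 81 + 25 + 77.94 = 183.9
  WS ≈ 13.56

Step 3: From WB = 13, WQ = 8, BQ = 14, by the inverse law of cosines:
  cos(∠BWQ) = (WB² + WQ² - BQ²) / (2·WB·WQ)
  ∠BWQ = 79.75°

Step 4: From BQ = 14, BW = 13, QW = 8, by the inverse law of cosines:
  cos(∠QBW) = (BQ² + BW² - QW²) / (2·BQ·BW)
  ∠QBW = 34.22°

Step 5: From QB = 14, QW = 8, BW = 13, by the inverse law of cosines:
  cos(∠BQW) = (QB² + QW² - BW²) / (2·QB·QW)
  ∠BQW = 66.03°

Step 6: From BT = 20.38, TR = 11, and ∠BTR = 150°, by the law of cosines:
  BR² = BT² + TR² - 2·BT·TR·cos(150°) = 415.5 + 121 + 388.3 = 924.8
  BR ≈ 30.41

Step 7: From TB = 20.38, TW = 9, BW = 13, by the inverse law of cosines:
  cos(∠BTW) = (TB² + TW² - BW²) / (2·TB·TW)
  ∠BTW = 26.81°

Step 8: From WS = 13.56, WT = 9, ST = 5, by the inverse law of cosines:
  cos(∠SWT) = (WS² + WT² - ST²) / (2·WS·WT)
  ∠SWT = 10.62°

Step 9: From BT = 20.38, BW = 13, TW = 9, by the inverse law of cosines:
  cos(∠TBW) = (BT² + BW² - TW²) / (2·BT·BW)
  ∠TBW = 18.19°

Step 10: From ST = 5, SW = 13.56, TW = 9, by the inverse law of cosines:
  cos(∠TSW) = (ST² + SW² - TW²) / (2·ST·SW)
  ∠TSW = 19.38°

Step 11: From BR = 30.41, RX = 8.67, and ∠BRX = 45°, by the law of cosines:
  BX² = BR² + RX² - 2·BR·RX·cos(45°) = 924.8 + 75.11 - 372.7 = 627.2
  BX ≈ 25.04

Step 12: From RB = 30.41, BU = 11, and ∠RBU = 60°, by the law of cosines:
  RU² = RB² + BU² - 2·RB·BU·cos(60°) = 924.8 + 121 - 334.5 = 711.3
  RU ≈ 26.67

Step 13: From BR = 30.41, BT = 20.38, RT = 11, by the inverse law of cosines:
  cos(∠RBT) = (BR² + BT² - RT²) / (2·BR·BT)
  ∠RBT = 10.42°

Step 14: From RB = 30.41, RT = 11, BT = 20.38, by the inverse law of cosines:
  cos(∠BRT) = (RB² + RT² - BT²) / (2·RB·RT)
  ∠BRT = 19.58°

Step 15: From BR = 30.41, BX = 25.04, RX = 8.67, by the inverse law of cosines:
  cos(∠RBX) = (BR² + BX² - RX²) / (2·BR·BX)
  ∠RBX = 14.16°

Step 16: From RB = 30.41, RU = 26.67, BU = 11, by the inverse law of cosines:
  cos(∠BRU) = (RB² + RU² - BU²) / (2·RB·RU)
  ∠BRU = 20.93°

Step 17: From UB = 11, UR = 26.67, BR = 30.41, by the inverse law of cosines:
  cos(∠BUR) = (UB² + UR² - BR²) / (2·UB·UR)
  ∠BUR = 99.07°

Step 18: From XB = 25.04, XR = 8.67, BR = 30.41, by the inverse law of cosines:
  cos(∠BXR) = (XB² + XR² - BR²) / (2·XB·XR)
  ∠BXR = 120.84°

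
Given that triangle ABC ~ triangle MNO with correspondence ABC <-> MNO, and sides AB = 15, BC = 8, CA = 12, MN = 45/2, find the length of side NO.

Since the triangles are similar, the ratio of corresponding sides is constant.
Scale factor k = MN / AB = 45/2 / 15 = 3/2
NO = k * BC = 3/2 * 8 = 12

12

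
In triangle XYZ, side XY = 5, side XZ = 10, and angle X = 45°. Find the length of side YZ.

When two sides and the included angle are known, the law of cosines gives the third side.
c^2 = a^2 + b^2 - 2ab cos(C) generalizes the Pythagorean theorem to non-right triangles.
Here: YZ^2 = 25 + 100 - 100*(sqrt(2)/2) = 125 - 50*sqrt(2)
YZ = 5*sqrt(5 - 2*sqrt(2))

5*sqrt(5 - 2*sqrt(2))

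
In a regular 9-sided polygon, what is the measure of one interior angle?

Each interior angle of a regular n-gon is (n - 2) * 180 / n.
For n = 9: (9 - 2) * 180 / 9 = 1260/9 = 140 degrees.

140 degrees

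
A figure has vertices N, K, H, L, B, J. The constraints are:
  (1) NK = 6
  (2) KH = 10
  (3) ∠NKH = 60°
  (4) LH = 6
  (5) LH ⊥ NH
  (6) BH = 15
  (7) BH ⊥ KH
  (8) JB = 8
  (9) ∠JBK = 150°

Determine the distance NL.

Step 1: By the law of cosines on triangle NKH: NH² = 6² + 10² − 2·6·10·cos(60°) = 76, so NH = 2·√19.
Step 2: By the law of cosines on triangle NHL: NL² = (2·√19)² + 6² − 2·2·√19·6·cos(90°) = 112, so NL = 4·√7.

Therefore, the length of NL = 4·√7.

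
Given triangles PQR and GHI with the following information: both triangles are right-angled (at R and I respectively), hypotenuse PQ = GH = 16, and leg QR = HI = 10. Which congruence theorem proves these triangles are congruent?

Consider the given information: both triangles are right-angled (at R and I respectively), hypotenuse PQ = GH = 16, and leg QR = HI = 10
This is not SAS or ASA: SAS requires two sides and the included angle between them. ASA requires two angles and the side between them.
The correct criterion is HL. The hypotenuse and one leg of two right triangles are equal (Hypotenuse-Leg).

HL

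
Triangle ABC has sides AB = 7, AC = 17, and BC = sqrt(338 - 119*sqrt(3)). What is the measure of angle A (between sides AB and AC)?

By the inverse law of cosines: cos(A) = (AB² + AC² - BC²) / (2 × AB × AC)
cos(A) = (7² + 17² - (sqrt(338 - 119*sqrt(3)))²) / (2 × 7 × 17)
cos(A) = (49 + 289 - (338 - 119*sqrt(3))) / 238
cos(A) = sqrt(3)/2
A = arccos(sqrt(3)/2) = 30°

30°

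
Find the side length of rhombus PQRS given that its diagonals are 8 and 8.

In a rhombus, the diagonals bisect each other perpendicularly, creating four congruent right triangles.
Each triangle has legs 4 (half of 8) and 4 (half of 8).
The hypotenuse of each right triangle is a side of the rhombus:
side = sqrt(4^2 + 4^2) = sqrt(32) = 4*sqrt(2)

4*sqrt(2)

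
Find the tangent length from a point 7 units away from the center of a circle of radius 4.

The tangent, radius, and line from the external point to the center form a right triangle.
The right angle is where the tangent meets the radius.
By the Pythagorean theorem: tangent² + 4² = 7²
tangent² = 49 - 16 = 33
tangent = sqrt(33)

sqrt(33)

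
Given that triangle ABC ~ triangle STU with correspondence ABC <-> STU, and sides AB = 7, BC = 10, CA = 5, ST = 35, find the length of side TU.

Since the triangles are similar, the ratio of corresponding sides is constant.
Scale factor k = ST / AB = 35 / 7 = 5
TU = k * BC = 5 * 10 = 50

50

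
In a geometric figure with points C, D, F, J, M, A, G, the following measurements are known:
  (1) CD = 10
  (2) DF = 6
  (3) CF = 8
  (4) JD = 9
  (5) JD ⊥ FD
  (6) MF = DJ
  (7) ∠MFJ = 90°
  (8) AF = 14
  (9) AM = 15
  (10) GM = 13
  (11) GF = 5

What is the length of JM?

From the given relations: MF = DJ = 9.
Step 1: By the law of cosines on triangle FDJ: FJ² = 6² + 9² − 2·6·9·cos(90°) = 117, so FJ = 3·√13.
Step 2: By the law of cosines on triangle JFM: JM² = (3·√13)² + 9² − 2·3·√13·9·cos(90°) = 198, so JM = 3·√22.

Therefore, the length of JM = 3·√22.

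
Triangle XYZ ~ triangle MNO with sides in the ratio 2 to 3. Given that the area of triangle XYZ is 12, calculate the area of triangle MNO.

The ratio of areas of similar triangles = (side ratio)^2.
Side ratio = 2:3, so area ratio = 4:9.
Area of MNO / Area of XYZ = 9/4
Area of MNO = 12 * 9/4 = 27

27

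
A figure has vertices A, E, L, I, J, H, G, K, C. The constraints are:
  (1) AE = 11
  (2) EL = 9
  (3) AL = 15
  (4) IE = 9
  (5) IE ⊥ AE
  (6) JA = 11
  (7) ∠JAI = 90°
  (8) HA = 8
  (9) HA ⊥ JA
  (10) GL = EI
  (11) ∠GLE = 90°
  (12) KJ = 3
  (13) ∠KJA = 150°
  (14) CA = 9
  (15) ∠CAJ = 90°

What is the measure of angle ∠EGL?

From the given relations: GL = EI = 9.
Step 1: By the law of cosines on triangle GLE: GE² = 9² + 9² − 2·9·9·cos(90°) = 162, so GE = 9·√2.
Step 2: By the inverse law of cosines on triangle EGL: cos(∠EGL) = ((9·√2)² + 9² − 9²) / (2·9·√2·9) = 162/229.1 = 0.7071, so ∠EGL = 45°.

Therefore, the measure of angle ∠EGL = 45°.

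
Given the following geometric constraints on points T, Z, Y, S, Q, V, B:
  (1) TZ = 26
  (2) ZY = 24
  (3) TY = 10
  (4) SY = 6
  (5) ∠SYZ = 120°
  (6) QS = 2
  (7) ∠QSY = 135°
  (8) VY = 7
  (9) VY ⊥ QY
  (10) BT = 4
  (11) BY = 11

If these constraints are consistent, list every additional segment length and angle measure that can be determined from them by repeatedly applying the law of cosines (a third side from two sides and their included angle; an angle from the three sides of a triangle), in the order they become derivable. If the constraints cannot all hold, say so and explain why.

The constraints are consistent. Derivable facts, in order:
After 1 step:
- YQ ≈ 7.55
- ZS = 6·√21
- ∠BTY = 93.58°
- ∠BYT = 21.28°
- ∠TBY = 65.14°
- ∠TYZ = 90°
- ∠TZY = 22.62°
- ∠YTZ = 67.38°
After 2 steps:
- QV ≈ 10.29
- ∠QYS = 10.8°
- ∠SQY = 34.2°
- ∠SZY = 10.89°
- ∠YSZ = 49.11°
After 3 steps:
- ∠QVY = 47.16°
- ∠VQY = 42.84°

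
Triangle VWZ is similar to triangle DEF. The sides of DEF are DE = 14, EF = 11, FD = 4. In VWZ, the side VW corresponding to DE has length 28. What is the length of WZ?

Similar triangles have proportional sides. Setting up the proportion:
VW / DE = WZ / EF
28 / 14 = WZ / 11
WZ = 11 * 28 / 14 = 22.

22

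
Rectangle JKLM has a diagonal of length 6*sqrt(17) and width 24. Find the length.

b = sqrt(d^2 - a^2) = sqrt(612 - 576) = sqrt(36) = 6

6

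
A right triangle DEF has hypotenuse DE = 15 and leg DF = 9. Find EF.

EF = sqrt(15^2 - 9^2) = sqrt(144) = 12

12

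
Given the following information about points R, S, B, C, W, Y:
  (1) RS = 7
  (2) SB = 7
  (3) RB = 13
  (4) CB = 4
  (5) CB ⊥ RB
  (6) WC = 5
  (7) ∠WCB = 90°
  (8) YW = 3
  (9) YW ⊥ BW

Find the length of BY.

Step 1: By the law of cosines on triangle BCW: BW² = 4² + 5² − 2·4·5·cos(90°) = 41, so BW = √41.
Step 2: By the law of cosines on triangle BWY: BY² = √41² + 3² − 2·√41·3·cos(90°) = 50, so BY = 5·√2.

Therefore, the length of BY = 5·√2.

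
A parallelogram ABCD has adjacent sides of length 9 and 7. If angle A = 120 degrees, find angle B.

In a parallelogram, consecutive angles are supplementary (sum to 180°).
angle B = 180 - angle A
angle B = 180 - 120
angle B = 60 degrees

60 degrees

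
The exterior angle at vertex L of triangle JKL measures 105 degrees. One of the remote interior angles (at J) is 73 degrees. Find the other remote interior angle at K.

The exterior angle theorem states that an exterior angle equals the sum of the two non-adjacent interior angles.
So 105 = 73 + angle K, which gives angle K = 105 - 73 = 32 degrees.

32 degrees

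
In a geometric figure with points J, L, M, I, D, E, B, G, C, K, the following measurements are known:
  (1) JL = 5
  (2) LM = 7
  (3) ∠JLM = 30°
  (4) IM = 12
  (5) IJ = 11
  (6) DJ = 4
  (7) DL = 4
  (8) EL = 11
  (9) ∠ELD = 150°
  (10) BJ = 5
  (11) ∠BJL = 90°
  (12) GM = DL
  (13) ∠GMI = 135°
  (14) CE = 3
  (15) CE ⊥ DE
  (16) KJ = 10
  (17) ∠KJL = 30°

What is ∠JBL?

Step 1: By the law of cosines on triangle BJL: BL² = 5² + 5² − 2·5·5·cos(90°) = 50, so BL = 5·√2.
Step 2: By the inverse law of cosines on triangle JBL: cos(∠JBL) = (5² + (5·√2)² − 5²) / (2·5·5·√2) = 50/70.71 = 0.7071, so ∠JBL = 45°.

Therefore, the measure of angle ∠JBL = 45°.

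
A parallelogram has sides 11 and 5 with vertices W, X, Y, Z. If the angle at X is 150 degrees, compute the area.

Area = 11 * 5 * sin(150°) = 55 * 1/2 = 55/2

55/2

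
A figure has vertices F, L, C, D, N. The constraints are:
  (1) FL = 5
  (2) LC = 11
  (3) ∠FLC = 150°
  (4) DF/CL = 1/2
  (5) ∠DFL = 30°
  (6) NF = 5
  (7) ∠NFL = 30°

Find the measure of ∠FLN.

Step 1: By the law of cosines on triangle LFN: LN² = 5² + 5² − 2·5·5·cos(30°) = 6.7, so LN ≈ 2.59.
Step 2: By the inverse law of cosines on triangle FLN: cos(∠FLN) = (5² + 2.59² − 5²) / (2·5·2.59) = 6.7/25.88 = 0.2588, so ∠FLN = 75°.

Therefore, the measure of angle ∠FLN = 75°.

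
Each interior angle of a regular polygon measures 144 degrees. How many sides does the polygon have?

Each interior angle of a regular n-gon is (n - 2) * 180 / n.
Setting this equal to 144:
(n - 2) * 180 / n = 144
Each exterior angle = 180 - 144 = 36 degrees.
Since exterior angles sum to 360: n = 360 / 36 = 10.

10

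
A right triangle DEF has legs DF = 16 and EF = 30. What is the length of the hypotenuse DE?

By the Pythagorean theorem: DE^2 = DF^2 + EF^2
DE^2 = 16^2 + 30^2 = 256 + 900 = 1156
DE = sqrt(1156) = 34

34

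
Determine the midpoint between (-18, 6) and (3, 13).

The midpoint is the point halfway along the segment.
Move half the horizontal distance: -18 + (3 - -18)/2 = -18 + 21/2 = -15/2
Move half the vertical distance: 6 + (13 - 6)/2 = 6 + 7/2 = 19/2
Midpoint = (-15/2, 19/2)

(-15/2, 19/2)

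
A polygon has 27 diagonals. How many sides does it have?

Using d = n(n - 3)/2, we solve 27 = n(n - 3)/2.
So n(n - 3) = 54.
Testing n = 9: 9 * 6 = 54 = 54. Correct.
The polygon has 9 sides.

9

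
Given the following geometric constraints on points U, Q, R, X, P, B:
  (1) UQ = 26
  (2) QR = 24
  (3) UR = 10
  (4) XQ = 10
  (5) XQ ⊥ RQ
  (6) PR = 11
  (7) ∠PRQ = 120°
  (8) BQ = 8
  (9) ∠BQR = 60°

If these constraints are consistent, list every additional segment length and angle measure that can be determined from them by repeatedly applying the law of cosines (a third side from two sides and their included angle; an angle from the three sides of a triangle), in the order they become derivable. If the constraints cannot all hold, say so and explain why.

The constraints are consistent. Derivable facts, in order:
After 1 step:
- QP = 31
- RB = 8·√7
- RX = 26
- ∠QRU = 90°
- ∠QUR = 67.38°
- ∠RQU = 22.62°
After 2 steps:
- ∠BRQ = 19.11°
- ∠PQR = 17.9°
- ∠QBR = 100.89°
- ∠QPR = 42.1°
- ∠QRX = 22.62°
- ∠QXR = 67.38°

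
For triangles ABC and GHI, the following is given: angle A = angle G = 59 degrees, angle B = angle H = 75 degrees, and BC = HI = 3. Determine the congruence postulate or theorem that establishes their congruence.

The given information matches AAS: Two pairs of corresponding angles and a non-included side are equal (Angle-Angle-Side).

AAS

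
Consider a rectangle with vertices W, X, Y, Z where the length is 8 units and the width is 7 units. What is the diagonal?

A rectangle's diagonal splits it into two right triangles, with the diagonal as the hypotenuse.
By the Pythagorean theorem, d^2 = 8^2 + 7^2 = 113.
Therefore d = sqrt(113).

sqrt(113)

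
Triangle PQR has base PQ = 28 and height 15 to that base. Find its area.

Area = (1/2) * base * height
Area = (1/2) * 28 * 15
Area = 210

210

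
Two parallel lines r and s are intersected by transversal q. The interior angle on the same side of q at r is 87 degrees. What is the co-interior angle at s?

Co-interior angles (same-side interior) formed by parallel lines and a transversal are supplementary (sum to 180 degrees).
The given angle is 87 degrees.
The co-interior angle = 180 - 87 = 93 degrees.

93 degrees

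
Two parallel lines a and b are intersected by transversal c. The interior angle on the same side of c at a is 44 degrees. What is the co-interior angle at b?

Co-interior angles sum to 180: 180 - 44 = 136 degrees.

136 degrees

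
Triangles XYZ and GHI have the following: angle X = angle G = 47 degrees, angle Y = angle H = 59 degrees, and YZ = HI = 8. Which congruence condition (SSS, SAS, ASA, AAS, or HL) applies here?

The given information provides:
angle X = angle G = 47 degrees, angle Y = angle H = 59 degrees, and YZ = HI = 8
This matches the AAS congruence theorem.
Two pairs of corresponding angles and a non-included side are equal (Angle-Angle-Side).

AAS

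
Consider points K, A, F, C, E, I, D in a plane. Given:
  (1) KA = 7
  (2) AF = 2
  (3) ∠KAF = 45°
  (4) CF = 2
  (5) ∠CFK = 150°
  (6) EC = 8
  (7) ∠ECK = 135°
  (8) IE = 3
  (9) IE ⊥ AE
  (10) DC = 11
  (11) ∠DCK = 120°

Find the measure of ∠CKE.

Step 1: By the law of cosines on triangle FAK: FK² = 2² + 7² − 2·2·7·cos(45°) = 33.2, so FK ≈ 5.76.
Step 2: By the law of cosines on triangle KFC: KC² = 5.76² + 2² − 2·5.76·2·cos(150°) = 57.16, so KC ≈ 7.56.
Step 3: By the law of cosines on triangle KCE: KE² = 7.56² + 8² − 2·7.56·8·cos(135°) = 206.7, so KE ≈ 14.38.
Step 4: By the inverse law of cosines on triangle CKE: cos(∠CKE) = (7.56² + 14.38² − 8²) / (2·7.56·14.38) = 199.86/217.4 = 0.9193, so ∠CKE = 23.17°.

Therefore, the measure of angle ∠CKE = 23.17°.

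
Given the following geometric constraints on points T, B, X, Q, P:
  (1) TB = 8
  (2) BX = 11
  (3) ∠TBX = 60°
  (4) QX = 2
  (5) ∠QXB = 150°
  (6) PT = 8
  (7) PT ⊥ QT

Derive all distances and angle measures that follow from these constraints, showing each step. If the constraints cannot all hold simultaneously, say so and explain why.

The constraints are consistent.

Step 1: From TB = 8, BX = 11, and ∠TBX = 60°, by the law of cosines:
  TX² = TB² + BX² - 2·TB·BX·cos(60°) = 64 + 121 - 88 = 97
  TX = √97

Step 2: From BX = 11, XQ = 2, and ∠BXQ = 150°, by the law of cosines:
  BQ² = BX² + XQ² - 2·BX·XQ·cos(150°) = 121 + 4 + 38.11 = 163.1
  BQ ≈ 12.77

Step 3: From TB = 8, TX = √97, BX = 11, by the inverse law of cosines:
  cos(∠BTX) = (TB² + TX² - BX²) / (2·TB·TX)
  ∠BTX = 75.3°

Step 4: From BQ = 12.77, BX = 11, QX = 2, by the inverse law of cosines:
  cos(∠QBX) = (BQ² + BX² - QX²) / (2·BQ·BX)
  ∠QBX = 4.49°

Step 5: From XB = 11, XT = √97, BT = 8, by the inverse law of cosines:
  cos(∠BXT) = (XB² + XT² - BT²) / (2·XB·XT)
  ∠BXT = 44.7°

Step 6: From QB = 12.77, QX = 2, BX = 11, by the inverse law of cosines:
  cos(∠BQX) = (QB² + QX² - BX²) / (2·QB·QX)
  ∠BQX = 25.51°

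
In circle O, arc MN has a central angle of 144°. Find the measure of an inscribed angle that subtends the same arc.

By the inscribed angle theorem, the inscribed angle is half the central angle.
Inscribed angle = 144° / 2 = 72°

72°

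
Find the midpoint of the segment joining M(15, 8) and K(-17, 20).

M = ((x₁ + x₂)/2, (y₁ + y₂)/2)
= ((15 + -17)/2, (8 + 20)/2)
= (-2/2, 28/2) = (-1, 14)

(-1, 14)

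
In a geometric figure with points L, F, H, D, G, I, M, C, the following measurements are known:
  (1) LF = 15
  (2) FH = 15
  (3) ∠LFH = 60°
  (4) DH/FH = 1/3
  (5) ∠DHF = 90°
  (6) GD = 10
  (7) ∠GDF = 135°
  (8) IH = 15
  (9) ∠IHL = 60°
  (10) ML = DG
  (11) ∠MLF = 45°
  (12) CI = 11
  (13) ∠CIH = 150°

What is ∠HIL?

Step 1: By the law of cosines on triangle LFH: LH² = 15² + 15² − 2·15·15·cos(60°) = 225, so LH = 15.
Step 2: By the law of cosines on triangle IHL: IL² = 15² + 15² − 2·15·15·cos(60°) = 225, so IL = 15.
Step 3: By the inverse law of cosines on triangle HIL: cos(∠HIL) = (15² + 15² − 15²) / (2·15·15) = 225/450 = 0.5, so ∠HIL = 60°.

Therefore, the measure of angle ∠HIL = 60°.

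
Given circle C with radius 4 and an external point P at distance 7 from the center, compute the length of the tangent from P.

tangent = √(d² - r²) = √(7² - 4²) = √(49 - 16) = √33 = sqrt(33)

sqrt(33)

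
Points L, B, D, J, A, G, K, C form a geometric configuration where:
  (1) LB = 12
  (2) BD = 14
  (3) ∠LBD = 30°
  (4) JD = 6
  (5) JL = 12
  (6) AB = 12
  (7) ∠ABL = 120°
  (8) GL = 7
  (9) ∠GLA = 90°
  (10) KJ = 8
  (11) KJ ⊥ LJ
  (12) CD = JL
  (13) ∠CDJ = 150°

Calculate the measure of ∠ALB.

Step 1: By the law of cosines on triangle LBA: LA² = 12² + 12² − 2·12·12·cos(120°) = 432, so LA = 12·√3.
Step 2: By the inverse law of cosines on triangle ALB: cos(∠ALB) = ((12·√3)² + 12² − 12²) / (2·12·√3·12) = 432/498.83 = 0.866, so ∠ALB = 30°.

Therefore, the measure of angle ∠ALB = 30°.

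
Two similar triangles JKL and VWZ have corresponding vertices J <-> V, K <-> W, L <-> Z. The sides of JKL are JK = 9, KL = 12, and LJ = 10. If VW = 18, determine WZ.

Since the triangles are similar, the ratio of corresponding sides is constant.
Scale factor k = VW / JK = 18 / 9 = 2
WZ = k * KL = 2 * 12 = 24

24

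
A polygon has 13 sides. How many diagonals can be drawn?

Total line segments between 13 vertices = C(13,2) = 78.
Subtract the 13 sides: 78 - 13 = 65 diagonals.

65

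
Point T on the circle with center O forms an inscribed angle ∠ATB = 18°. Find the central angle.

Central angle = 2 × 18° = 36° (inscribed angle theorem).

36°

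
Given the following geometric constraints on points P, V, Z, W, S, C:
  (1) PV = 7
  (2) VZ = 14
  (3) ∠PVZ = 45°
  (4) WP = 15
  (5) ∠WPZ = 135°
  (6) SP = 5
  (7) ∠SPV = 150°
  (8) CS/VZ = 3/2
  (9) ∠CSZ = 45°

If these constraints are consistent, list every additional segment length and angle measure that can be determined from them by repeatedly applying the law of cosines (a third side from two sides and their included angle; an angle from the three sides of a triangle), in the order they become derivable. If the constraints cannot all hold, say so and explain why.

The constraints are consistent. Derivable facts, in order:
After 1 step:
- PZ ≈ 10.32
- VS ≈ 11.6
After 2 steps:
- ZW ≈ 23.46
- ∠PSV = 17.56°
- ∠PVS = 12.44°
- ∠PZV = 28.68°
- ∠VPZ = 106.32°
After 3 steps:
- ∠PWZ = 18.12°
- ∠PZW = 26.88°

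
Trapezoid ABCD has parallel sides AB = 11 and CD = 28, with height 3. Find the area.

Area = (11 + 28) * 3 / 2 = 117 / 2 = 117/2

117/2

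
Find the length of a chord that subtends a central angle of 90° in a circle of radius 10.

Chord = 2(10) sin(45°) = 10*sqrt(2)

10*sqrt(2)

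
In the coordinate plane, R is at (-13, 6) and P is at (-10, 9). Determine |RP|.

d = sqrt((-10 - -13)^2 + (9 - 6)^2)
d = sqrt(3^2 + 3^2)
d = sqrt(9 + 9)
d = sqrt(18) = 3*sqrt(2)

3*sqrt(2)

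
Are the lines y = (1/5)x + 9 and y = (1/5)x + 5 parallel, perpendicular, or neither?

Slope of line 1: m1 = 1/5
Slope of line 2: m2 = 1/5
Two lines are parallel if and only if they have equal slopes (or both are vertical).
Here m1 = m2 = 1/5, confirming the lines are parallel.

Parallel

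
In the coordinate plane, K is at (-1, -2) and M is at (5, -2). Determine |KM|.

d = sqrt((5 - -1)^2 + (-2 - -2)^2)
d = sqrt(6^2 + 0^2)
d = sqrt(36 + 0)
d = sqrt(36) = 6

6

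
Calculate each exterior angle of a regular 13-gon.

Each exterior angle of a regular n-gon is 360 / n.
For n = 13: 360 / 13 = 360/13 degrees.

360/13 degrees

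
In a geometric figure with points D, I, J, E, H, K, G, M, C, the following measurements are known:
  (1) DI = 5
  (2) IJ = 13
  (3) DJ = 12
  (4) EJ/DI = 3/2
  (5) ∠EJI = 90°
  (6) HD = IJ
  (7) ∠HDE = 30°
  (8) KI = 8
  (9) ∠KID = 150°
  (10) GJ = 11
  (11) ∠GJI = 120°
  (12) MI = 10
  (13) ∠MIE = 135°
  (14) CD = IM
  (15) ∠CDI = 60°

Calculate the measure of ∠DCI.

From the given relations: CD = IM = 10.
Step 1: By the law of cosines on triangle CDI: CI² = 10² + 5² − 2·10·5·cos(60°) = 75, so CI = 5·√3.
Step 2: By the inverse law of cosines on triangle DCI: cos(∠DCI) = (10² + (5·√3)² − 5²) / (2·10·5·√3) = 150/173.21 = 0.866, so ∠DCI = 30°.

Therefore, the measure of angle ∠DCI = 30°.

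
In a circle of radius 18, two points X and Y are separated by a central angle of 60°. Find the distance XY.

Drop a perpendicular from the center to the chord, bisecting both the chord and the central angle.
Each half-chord = r sin(θ/2) = 18 sin(30°).
The full chord = 2 × 18 × sin(30°) = 18.

18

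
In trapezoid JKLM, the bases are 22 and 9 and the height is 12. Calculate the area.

Area = (22 + 9) * 12 / 2 = 372 / 2 = 186

186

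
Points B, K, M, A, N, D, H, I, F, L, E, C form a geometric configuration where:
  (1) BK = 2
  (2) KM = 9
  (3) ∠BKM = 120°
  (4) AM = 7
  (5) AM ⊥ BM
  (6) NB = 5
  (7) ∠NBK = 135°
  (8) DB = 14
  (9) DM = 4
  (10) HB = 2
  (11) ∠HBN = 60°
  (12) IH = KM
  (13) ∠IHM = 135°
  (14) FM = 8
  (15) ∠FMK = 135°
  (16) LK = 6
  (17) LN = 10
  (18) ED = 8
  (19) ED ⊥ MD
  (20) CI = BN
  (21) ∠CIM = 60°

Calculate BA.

Step 1: By the law of cosines on triangle BKM: BM² = 2² + 9² − 2·2·9·cos(120°) = 103, so BM = √103.
Step 2: By the law of cosines on triangle BMA: BA² = √103² + 7² − 2·√103·7·cos(90°) = 152, so BA = 2·√38.

Therefore, the length of BA = 2·√38.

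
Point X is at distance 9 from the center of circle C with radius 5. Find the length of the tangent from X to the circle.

The tangent, radius, and line from the external point to the center form a right triangle.
The right angle is where the tangent meets the radius.
By the Pythagorean theorem: tangent² + 5² = 9²
tangent² = 81 - 25 = 56
tangent = 2*sqrt(14)

2*sqrt(14)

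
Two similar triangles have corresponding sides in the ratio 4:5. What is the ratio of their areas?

The ratio of areas of similar triangles equals the square of the side ratio.
Side ratio = 4:5
Area ratio = (4/5)^2 = 16/25 = 16:25

16:25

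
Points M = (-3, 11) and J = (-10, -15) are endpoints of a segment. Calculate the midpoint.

The midpoint is the point halfway along the segment.
Move half the horizontal distance: -3 + (-10 - -3)/2 = -3 + -7/2 = -13/2
Move half the vertical distance: 11 + (-15 - 11)/2 = 11 + -26/2 = -2
Midpoint = (-13/2, -2)

(-13/2, -2)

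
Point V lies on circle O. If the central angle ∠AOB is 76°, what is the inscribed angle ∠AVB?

An inscribed angle intercepts an arc from a point on the circle, while the central angle intercepts the same arc from the center.
The inscribed angle is always half the central angle: 76° / 2 = 38°.

38°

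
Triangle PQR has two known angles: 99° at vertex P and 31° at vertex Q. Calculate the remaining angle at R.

By the triangle angle sum property, the three interior angles of any triangle add up to 180°.
We know angle P = 99° and angle Q = 31°, so their sum is 130°.
Therefore angle R = 180° - 130° = 50°.

50 degrees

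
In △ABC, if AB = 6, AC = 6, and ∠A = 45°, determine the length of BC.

By the law of cosines: BC^2 = AB^2 + AC^2 - 2*AB*AC*cos(A)
BC^2 = 6^2 + 6^2 - 2*6*6*cos(45°)
BC^2 = 36 + 36 - 72*(sqrt(2)/2)
BC^2 = 72 - 36*sqrt(2)
BC = 6*sqrt(2 - sqrt(2))

6*sqrt(2 - sqrt(2))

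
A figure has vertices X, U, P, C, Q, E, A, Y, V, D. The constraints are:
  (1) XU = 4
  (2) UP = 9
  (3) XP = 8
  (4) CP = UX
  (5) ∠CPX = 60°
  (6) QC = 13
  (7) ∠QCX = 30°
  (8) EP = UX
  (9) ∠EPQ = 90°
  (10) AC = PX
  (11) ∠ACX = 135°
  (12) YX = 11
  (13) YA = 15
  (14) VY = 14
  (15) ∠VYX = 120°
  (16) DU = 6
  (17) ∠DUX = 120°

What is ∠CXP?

From the given relations: CP = UX = 4.
Step 1: By the law of cosines on triangle XPC: XC² = 8² + 4² − 2·8·4·cos(60°) = 48, so XC = 4·√3.
Step 2: By the inverse law of cosines on triangle CXP: cos(∠CXP) = ((4·√3)² + 8² − 4²) / (2·4·√3·8) = 96/110.85 = 0.866, so ∠CXP = 30°.

Therefore, the measure of angle ∠CXP = 30°.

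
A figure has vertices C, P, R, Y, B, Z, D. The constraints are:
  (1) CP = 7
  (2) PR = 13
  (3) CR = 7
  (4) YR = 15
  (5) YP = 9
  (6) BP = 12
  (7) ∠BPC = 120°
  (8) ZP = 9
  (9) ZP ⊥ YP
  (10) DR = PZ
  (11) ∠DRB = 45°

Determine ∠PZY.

Step 1: By the law of cosines on triangle ZPY: ZY² = 9² + 9² − 2·9·9·cos(90°) = 162, so ZY = 9·√2.
Step 2: By the inverse law of cosines on triangle PZY: cos(∠PZY) = (9² + (9·√2)² − 9²) / (2·9·9·√2) = 162/229.1 = 0.7071, so ∠PZY = 45°.

Therefore, the measure of angle ∠PZY = 45°.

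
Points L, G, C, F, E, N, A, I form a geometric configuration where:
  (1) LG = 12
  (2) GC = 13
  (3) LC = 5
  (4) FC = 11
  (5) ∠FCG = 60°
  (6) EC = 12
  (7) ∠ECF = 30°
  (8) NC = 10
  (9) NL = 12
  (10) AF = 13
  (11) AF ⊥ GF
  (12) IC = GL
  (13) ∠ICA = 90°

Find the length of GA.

Step 1: By the law of cosines on triangle FCG: FG² = 11² + 13² − 2·11·13·cos(60°) = 147, so FG = 7·√3.
Step 2: By the law of cosines on triangle GFA: GA² = (7·√3)² + 13² − 2·7·√3·13·cos(90°) = 316, so GA = 2·√79.

Therefore, the length of GA = 2·√79.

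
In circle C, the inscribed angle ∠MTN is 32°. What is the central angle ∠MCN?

The inscribed angle theorem states that a central angle is always twice any inscribed angle that subtends the same arc.
Since the inscribed angle is 32°, the central angle = 2 × 32° = 64°.

64°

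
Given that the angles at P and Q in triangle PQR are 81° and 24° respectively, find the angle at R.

By the triangle angle sum property, the three interior angles of any triangle add up to 180°.
We know angle P = 81° and angle Q = 24°, so their sum is 105°.
Therefore angle R = 180° - 105° = 75°.

75 degrees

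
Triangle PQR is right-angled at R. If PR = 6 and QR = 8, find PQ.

In a right triangle, the square of the hypotenuse equals the sum of the squares of the two legs.
The legs are 6 and 8, so the hypotenuse = sqrt(36 + 64) = sqrt(100) = 10.

10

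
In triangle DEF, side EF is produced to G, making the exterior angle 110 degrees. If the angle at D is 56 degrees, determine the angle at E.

The exterior angle theorem states that an exterior angle equals the sum of the two non-adjacent interior angles.
So 110 = 56 + angle E, which gives angle E = 110 - 56 = 54 degrees.

54 degrees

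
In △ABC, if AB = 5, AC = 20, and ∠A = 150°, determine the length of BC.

When two sides and the included angle are known, the law of cosines gives the third side.
c^2 = a^2 + b^2 - 2ab cos(C) generalizes the Pythagorean theorem to non-right triangles.
Here: BC^2 = 25 + 400 - 200*(-sqrt(3)/2) = 100*sqrt(3) + 425
BC = 5*sqrt(4*sqrt(3) + 17)

5*sqrt(4*sqrt(3) + 17)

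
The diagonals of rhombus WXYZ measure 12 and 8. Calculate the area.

The diagonals of a rhombus divide it into four right triangles.
Each triangle has legs 12/ 2 = 6 and 8/2 = 4, so each has area (1/2)*6*4 = 12.
Four such triangles give total area = (d1 * d2) / 2 = 48.

48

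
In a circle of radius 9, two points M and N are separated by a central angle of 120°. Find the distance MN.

Chord length = 2r sin(θ/2)
= 2 × 9 × sin(120°/2)
= 2 × 9 × sin(60°)
= 9*sqrt(3)

9*sqrt(3)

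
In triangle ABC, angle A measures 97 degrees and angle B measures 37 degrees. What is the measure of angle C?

Let angle C = x. Then 97 + 37 + x = 180.
x = 180 - 134 = 46 degrees.

46 degrees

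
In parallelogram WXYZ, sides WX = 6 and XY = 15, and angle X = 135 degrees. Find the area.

Area = 6 * 15 * sin(135°) = 90 * sqrt(2)/2 = 45*sqrt(2)

45*sqrt(2)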